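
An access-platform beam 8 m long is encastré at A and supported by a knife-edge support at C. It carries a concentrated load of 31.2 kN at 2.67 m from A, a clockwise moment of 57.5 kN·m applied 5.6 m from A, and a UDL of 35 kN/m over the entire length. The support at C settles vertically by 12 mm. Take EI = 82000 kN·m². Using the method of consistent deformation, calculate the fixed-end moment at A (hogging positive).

Release the roller at C. Primary structure: cantilever fixed at A.
Free-end deflection of the primary structure under the applied loading (downward +):
  point load 31.2 at a = 2.67: Pa²(3L − a)/(6EI) = 790.7/EI
  clockwise couple 57.5 at a = 5.6: M₀a(2L − a)/(2EI) = 1674/EI
  UDL 35: wL⁴/(8EI) = 17920/EI
  δ_0 = 20385/EI
Flexibility coefficient — unit upward force at C: δ_{CC} = L³/(3EI) = 170.7/EI.
With EI = 82000 kN·m²: δ_0 = 0.2486 m and δ_{CC} = 0.002081 m/kN.
Compatibility — the beam at C must follow the support down by 0.012 m: δ_0 − R_C·δ_{CC} = 0.012, so R_C = (0.2486 − 0.012)/0.002081 = 113.7 kN.
Moment equilibrium about A: M_A = Σ(load moments about A) − R_C·L = 1261 − 113.7×8 = 351.4 kN·m.

M_A = 351.4 kN·m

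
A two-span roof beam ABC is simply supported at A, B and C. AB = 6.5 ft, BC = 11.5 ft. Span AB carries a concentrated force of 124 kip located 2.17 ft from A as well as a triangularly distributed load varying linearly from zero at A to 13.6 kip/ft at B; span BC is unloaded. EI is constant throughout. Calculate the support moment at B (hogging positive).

M_B = 57 kip·ft

Release continuity at B by inserting a hinge; the redundant is the internal moment M_B. The primary structure is two simply-supported spans AB and BC.
End slopes at the hinge B, treating each span as simply supported:
  span AB: point load 124 at a = 2.17: Pab(L + a)/(6LEI) = 259/EI
  span AB: triangular load, peak 13.6: w₀L³/(45EI) = 83/EI
  relative rotation θ_0 = (342 + 0)/EI = 342/EI
A unit hogging moment at B produces rotation L₁/(3EI) + L₂/(3EI) = 6/EI.
Compatibility: M_B·(L₁+L₂)/(3EI) = θ_0, giving M_B = 57 kip·ft (hogging).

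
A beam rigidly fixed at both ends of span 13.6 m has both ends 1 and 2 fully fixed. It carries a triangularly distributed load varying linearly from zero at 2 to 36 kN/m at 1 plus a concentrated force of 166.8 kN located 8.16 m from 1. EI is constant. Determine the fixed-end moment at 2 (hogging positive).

Take the two fixed-end moments M_1, M_2 as redundants; the released structure is the simple span 12.
On the primary (simply-supported) span, the end slopes from the loading are:
  at 1: triangular load, peak 36: w₀L³/(45EI) = 2012/EI
  at 2: triangular load, peak 36: 7w₀L³/(360EI) = 1761/EI
  at 1: point load 166.8 at a = 8.16: Pab(L + b)/(6LEI) = 1728/EI
  at 2: point load 166.8 at a = 8.16: Pab(L + a)/(6LEI) = 1974/EI
  θ_10 = 3740/EI,  θ_20 = 3735/EI
Flexibility coefficients: a unit moment at one end gives L/(3EI) there and L/(6EI) at the far end, so f₁₁ = f₂₂ = 4.533/EI and f₁₂ = f₂₁ = 2.267/EI.
Compatibility — zero rotation at each built-in end:
  4.533 M_1 + 2.267 M_2 = 3740
  2.267 M_1 + 4.533 M_2 = 3735
Solving the pair gives M_1 = 550.7 kN·m and M_2 = 548.6 kN·m (hogging).

M_2 = 548.6 kN·m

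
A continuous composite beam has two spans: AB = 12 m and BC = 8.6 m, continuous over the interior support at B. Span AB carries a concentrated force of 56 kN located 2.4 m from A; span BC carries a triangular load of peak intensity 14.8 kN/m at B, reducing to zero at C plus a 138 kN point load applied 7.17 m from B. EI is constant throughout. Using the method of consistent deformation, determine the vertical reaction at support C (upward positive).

R_C = 123.7 kN

Insert a hinge at B; M_B is the redundant, and each span becomes simply supported.
Rotations at B on the released spans (each span's end-slope, ×1/EI):
  span AB: point load 56 at a = 2.4: Pab(L + a)/(6LEI) = 258/EI
  span BC: triangular load, peak 14.8: w₀L³/(45EI) = 209.2/EI
  span BC: point load 138 at a = 7.17: Pab(L + b)/(6LEI) = 275/EI
  relative rotation θ_0 = (258 + 484.2)/EI = 742.3/EI
A unit hogging moment at B produces rotation L₁/(3EI) + L₂/(3EI) = 6.867/EI.
Slope continuity at B: θ_0 = M_B·6.867/EI, so M_B = 742.3/6.867 = 108.1 kN·m (hogging).
Span BC, ΣM about C: R_B^{BC}·8.6 = 562.2 + 108.1, so R_B^{BC} = 77.94 kN and R_C = 201.6 − 77.94 = 123.7 kN.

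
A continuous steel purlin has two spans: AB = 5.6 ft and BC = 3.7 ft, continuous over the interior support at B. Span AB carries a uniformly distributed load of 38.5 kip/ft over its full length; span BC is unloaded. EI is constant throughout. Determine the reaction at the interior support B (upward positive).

R_B = 148.6 kip

Take M_B as the redundant. Released structure: two simple spans AB and BC with a hinge at B.
End slopes at the hinge B, treating each span as simply supported:
  span AB: UDL 38.5: wL³/(24EI) = 281.7/EI
  relative rotation θ_0 = (281.7 + 0)/EI = 281.7/EI
A unit hogging moment at B produces rotation L₁/(3EI) + L₂/(3EI) = 3.1/EI.
Compatibility: M_B·(L₁+L₂)/(3EI) = θ_0, giving M_B = 90.88 kip·ft (hogging).
Span AB, ΣM about A with M_B applied at B: R_B^{AB}·5.6 = 603.7 + 90.88, so R_B^{AB} = 124 kip and R_A = 215.6 − 124 = 91.57 kip.
Span BC, ΣM about C: R_B^{BC}·3.7 = 0 + 90.88, so R_B^{BC} = 24.56 kip and R_C = 0 − 24.56 = -24.56 kip.
R_B = 124 + 24.56 = 148.6 kip.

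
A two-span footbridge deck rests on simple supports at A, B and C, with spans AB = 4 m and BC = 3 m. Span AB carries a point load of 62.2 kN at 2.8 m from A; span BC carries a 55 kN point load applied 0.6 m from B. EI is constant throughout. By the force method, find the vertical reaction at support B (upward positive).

R_B = 108.3 kN

Insert a hinge at B; M_B is the redundant, and each span becomes simply supported.
Discontinuity in slope at B on the released structure — sum the simple-span end rotations:
  span AB: point load 62.2 at a = 2.8: Pab(L + a)/(6LEI) = 59.21/EI
  span BC: point load 55 at a = 0.6: Pab(L + b)/(6LEI) = 23.76/EI
  relative rotation θ_0 = (59.21 + 23.76)/EI = 82.97/EI
A unit hogging moment at B produces rotation L₁/(3EI) + L₂/(3EI) = 2.333/EI.
Compatibility: M_B·(L₁+L₂)/(3EI) = θ_0, giving M_B = 35.56 kN·m (hogging).
Span AB, ΣM about A with M_B applied at B: R_B^{AB}·4 = 174.2 + 35.56, so R_B^{AB} = 52.43 kN and R_A = 62.2 − 52.43 = 9.77 kN.
Span BC, ΣM about C: R_B^{BC}·3 = 132 + 35.56, so R_B^{BC} = 55.85 kN and R_C = 55 − 55.85 = -0.8535 kN.
R_B = 52.43 + 55.85 = 108.3 kN.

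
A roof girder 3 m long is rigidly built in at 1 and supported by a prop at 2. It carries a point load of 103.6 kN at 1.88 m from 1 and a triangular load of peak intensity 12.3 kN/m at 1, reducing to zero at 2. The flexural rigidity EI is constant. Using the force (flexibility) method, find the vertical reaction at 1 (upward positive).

R_1 = 70.08 kN

Release the roller at 2. Primary structure: cantilever fixed at 1.
Primary-structure tip deflection at 2 by superposition:
  point load 103.6 at a = 1.88: Pa²(3L − a)/(6EI) = 434.5/EI
  triangular load, peak 12.3 at the fixed end: w₀L⁴/(30EI) = 33.21/EI
  δ_0 = 467.7/EI
Tip deflection under a unit load at 2: L³/(3EI) = 9/EI.
Compatibility at 2: δ_0 − R_2·δ_{22} = 0, so R_2 = 467.7/9 = 51.97 kN.
Vertical equilibrium: R_1 = ΣP − R_2 = 122 − 51.97 = 70.08 kN.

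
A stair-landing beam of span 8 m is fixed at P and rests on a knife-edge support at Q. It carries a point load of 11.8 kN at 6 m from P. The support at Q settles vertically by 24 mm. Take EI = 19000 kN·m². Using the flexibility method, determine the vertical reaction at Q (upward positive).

R_Q = 4.795 kN

Release the roller at Q. Primary structure: cantilever fixed at P.
Free-end deflection of the primary structure under the applied loading (downward +):
  point load 11.8 at a = 6: Pa²(3L − a)/(6EI) = 1274/EI
Tip deflection under a unit load at Q: L³/(3EI) = 170.7/EI.
With EI = 19000 kN·m²: δ_0 = 0.067074 m and δ_{QQ} = 0.008982 m/kN.
Compatibility — the beam at Q must follow the support down by 0.024 m: δ_0 − R_Q·δ_{QQ} = 0.024, so R_Q = (0.067074 − 0.024)/0.008982 = 4.795 kN.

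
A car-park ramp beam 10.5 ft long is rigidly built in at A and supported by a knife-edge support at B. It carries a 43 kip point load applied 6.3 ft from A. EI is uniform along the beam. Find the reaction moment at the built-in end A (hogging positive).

M_A = 75.85 kip·ft

Choose R_B as the redundant. The primary structure is the cantilever fixed at A.
Downward deflection at the released point B due to the loads:
  point load 43 at a = 6.3: Pa²(3L − a)/(6EI) = 7168/EI
Flexibility coefficient — unit upward force at B: δ_{BB} = L³/(3EI) = 385.9/EI.
The prop prevents deflection at B: R_B = δ_0/δ_{BB} = 7168/385.9 = 18.58 kip.
Moment equilibrium about A: M_A = Σ(load moments about A) − R_B·L = 270.9 − 18.58×10.5 = 75.85 kip·ft.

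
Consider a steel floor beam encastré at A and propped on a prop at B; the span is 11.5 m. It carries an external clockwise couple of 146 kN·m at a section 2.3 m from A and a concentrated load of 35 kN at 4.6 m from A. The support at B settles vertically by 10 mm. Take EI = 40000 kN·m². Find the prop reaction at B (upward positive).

R_B = 13.35 kN

Remove the prop at B; the released (primary) structure is a cantilever built in at A.
Deflection at B on the released cantilever, summing each load's contribution:
  clockwise couple 146 at a = 2.3: M₀a(2L − a)/(2EI) = 3476/EI
  point load 35 at a = 4.6: Pa²(3L − a)/(6EI) = 3691/EI
  δ_0 = 7166/EI
Tip deflection under a unit load at B: L³/(3EI) = 507/EI.
With EI = 40000 kN·m²: δ_0 = 0.17915 m and δ_{BB} = 0.012674 m/kN.
Compatibility — the beam at B must follow the support down by 0.01 m: δ_0 − R_B·δ_{BB} = 0.01, so R_B = (0.17915 − 0.01)/0.012674 = 13.35 kN.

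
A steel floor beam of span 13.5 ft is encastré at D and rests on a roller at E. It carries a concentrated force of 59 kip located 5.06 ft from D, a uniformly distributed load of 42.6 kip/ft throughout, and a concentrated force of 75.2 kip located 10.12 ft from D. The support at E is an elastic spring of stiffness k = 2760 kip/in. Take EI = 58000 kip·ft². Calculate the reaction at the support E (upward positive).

Remove the prop at E; the released (primary) structure is a cantilever built in at D.
Deflection at E on the released cantilever, summing each load's contribution:
  point load 59 at a = 5.06: Pa²(3L − a)/(6EI) = 8923/EI
  UDL 42.6: wL⁴/(8EI) = 176870/EI
  point load 75.2 at a = 10.12: Pa²(3L − a)/(6EI) = 38996/EI
  δ_0 = 224788/EI
Flexibility coefficient — unit upward force at E: δ_{EE} = L³/(3EI) = 820.1/EI.
With EI = 58000 kip·ft²: δ_0 = 3.8757 ft and δ_{EE} = 0.01414 ft/kip.
Compatibility — the spring shortens by R_E/k under the reaction it provides: δ_0 − R_E·δ_{EE} = R_E/k. With 1/k = 1/(2760×12) ft/kip = 0.00003 ft/kip, R_E = δ_0 / (δ_{EE} + 1/k) = 3.8757 / (0.01414 + 0.00003) = 273.5 kip.

R_E = 273.5 kip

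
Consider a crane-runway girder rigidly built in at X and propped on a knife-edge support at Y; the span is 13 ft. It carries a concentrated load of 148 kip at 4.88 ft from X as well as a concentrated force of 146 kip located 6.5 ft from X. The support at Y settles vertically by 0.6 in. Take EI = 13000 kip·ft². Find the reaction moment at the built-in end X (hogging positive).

Choose R_Y as the redundant. The primary structure is the cantilever fixed at X.
Free-end deflection of the primary structure under the applied loading (downward +):
  point load 148 at a = 4.88: Pa²(3L − a)/(6EI) = 20043/EI
  point load 146 at a = 6.5: Pa²(3L − a)/(6EI) = 33413/EI
  δ_0 = 53456/EI
Flexibility coefficient — unit upward force at Y: δ_{YY} = L³/(3EI) = 732.3/EI.
With EI = 13000 kip·ft²: δ_0 = 4.112 ft and δ_{YY} = 0.056333 ft/kip.
Compatibility — the beam at Y must follow the support down by 0.05 ft: δ_0 − R_Y·δ_{YY} = 0.05, so R_Y = (4.112 − 0.05)/0.056333 = 72.11 kip.
Moment equilibrium about X: M_X = Σ(load moments about X) − R_Y·L = 1671 − 72.11×13 = 733.9 kip·ft.

M_X = 733.9 kip·ft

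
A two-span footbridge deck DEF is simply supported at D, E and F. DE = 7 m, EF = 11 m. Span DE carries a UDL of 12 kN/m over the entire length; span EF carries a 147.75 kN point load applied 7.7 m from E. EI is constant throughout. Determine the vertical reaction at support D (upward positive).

Take M_E as the redundant. Released structure: two simple spans DE and EF with a hinge at E.
End slopes at the hinge E, treating each span as simply supported:
  span DE: UDL 12: wL³/(24EI) = 171.5/EI
  span EF: point load 147.75 at a = 7.7: Pab(L + b)/(6LEI) = 813.4/EI
  relative rotation θ_0 = (171.5 + 813.4)/EI = 984.9/EI
A unit hogging moment at E produces rotation L₁/(3EI) + L₂/(3EI) = 6/EI.
Compatibility: M_E·(L₁+L₂)/(3EI) = θ_0, giving M_E = 164.2 kN·m (hogging).
Span DE, ΣM about D with M_E applied at E: R_E^{DE}·7 = 294 + 164.2, so R_E^{DE} = 65.45 kN and R_D = 84 − 65.45 = 18.55 kN.

R_D = 18.55 kN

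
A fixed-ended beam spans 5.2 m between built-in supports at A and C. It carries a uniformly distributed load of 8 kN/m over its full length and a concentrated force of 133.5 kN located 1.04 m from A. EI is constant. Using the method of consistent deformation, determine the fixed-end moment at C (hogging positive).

Take the two fixed-end moments M_A, M_C as redundants; the released structure is the simple span AC.
End rotations of the released simple span under the applied load (×1/EI):
  at A: UDL 8: wL³/(24EI) = 46.87/EI
  at C: UDL 8: wL³/(24EI) = 46.87/EI
  at A: point load 133.5 at a = 1.04: Pab(L + b)/(6LEI) = 173.3/EI
  at C: point load 133.5 at a = 1.04: Pab(L + a)/(6LEI) = 115.5/EI
  θ_A0 = 220.1/EI,  θ_C0 = 162.4/EI
Flexibility coefficients: a unit moment at one end gives L/(3EI) there and L/(6EI) at the far end, so f₁₁ = f₂₂ = 1.733/EI and f₁₂ = f₂₁ = 0.8667/EI.
Compatibility — zero rotation at each built-in end:
  1.733 M_A + 0.8667 M_C = 220.1
  0.8667 M_A + 1.733 M_C = 162.4
Solving the pair gives M_A = 106.9 kN·m and M_C = 40.24 kN·m (hogging).

M_C = 40.24 kN·m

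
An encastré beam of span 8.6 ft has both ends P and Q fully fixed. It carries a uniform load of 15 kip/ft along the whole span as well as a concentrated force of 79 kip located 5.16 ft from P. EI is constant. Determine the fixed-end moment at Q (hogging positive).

M_Q = 190.3 kip·ft

Release both end moments; the primary structure is a simply-supported span PQ with redundants M_P and M_Q.
End rotations of the released simple span under the applied load (×1/EI):
  at P: UDL 15: wL³/(24EI) = 397.5/EI
  at Q: UDL 15: wL³/(24EI) = 397.5/EI
  at P: point load 79 at a = 5.16: Pab(L + b)/(6LEI) = 327.2/EI
  at Q: point load 79 at a = 5.16: Pab(L + a)/(6LEI) = 373.9/EI
  θ_P0 = 724.7/EI,  θ_Q0 = 771.5/EI
Flexibility coefficients: a unit moment at one end gives L/(3EI) there and L/(6EI) at the far end, so f₁₁ = f₂₂ = 2.867/EI and f₁₂ = f₂₁ = 1.433/EI.
Compatibility — zero rotation at each built-in end:
  2.867 M_P + 1.433 M_Q = 724.7
  1.433 M_P + 2.867 M_Q = 771.5
Solving the pair gives M_P = 157.7 kip·ft and M_Q = 190.3 kip·ft (hogging).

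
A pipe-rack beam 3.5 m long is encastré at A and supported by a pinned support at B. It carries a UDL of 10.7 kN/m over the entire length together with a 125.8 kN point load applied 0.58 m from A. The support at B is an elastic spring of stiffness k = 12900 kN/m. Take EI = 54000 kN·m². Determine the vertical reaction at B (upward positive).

Remove the prop at B; the released (primary) structure is a cantilever built in at A.
Downward deflection at the released point B due to the loads:
  UDL 10.7: wL⁴/(8EI) = 200.7/EI
  point load 125.8 at a = 0.58: Pa²(3L − a)/(6EI) = 69.97/EI
  δ_0 = 270.7/EI
Flexibility coefficient — unit upward force at B: δ_{BB} = L³/(3EI) = 14.29/EI.
With EI = 54000 kN·m²: δ_0 = 0.005013 m and δ_{BB} = 0.000265 m/kN.
Compatibility — the spring shortens by R_B/k under the reaction it provides: δ_0 − R_B·δ_{BB} = R_B/k. With 1/k = 0.000078 m/kN, R_B = δ_0 / (δ_{BB} + 1/k) = 0.005013 / (0.000265 + 0.000078) = 14.65 kN.

R_B = 14.65 kN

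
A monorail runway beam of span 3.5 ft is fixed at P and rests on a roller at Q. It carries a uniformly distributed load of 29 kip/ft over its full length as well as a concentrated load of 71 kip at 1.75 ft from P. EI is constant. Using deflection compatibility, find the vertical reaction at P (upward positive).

Release the roller at Q. Primary structure: cantilever fixed at P.
Downward deflection at the released point Q due to the loads:
  UDL 29: wL⁴/(8EI) = 544/EI
  point load 71 at a = 1.75: Pa²(3L − a)/(6EI) = 317.1/EI
  δ_0 = 861.1/EI
Tip deflection under a unit load at Q: L³/(3EI) = 14.29/EI.
Compatibility at Q: δ_0 − R_Q·δ_{QQ} = 0, so R_Q = 861.1/14.29 = 60.25 kip.
Vertical equilibrium: R_P = ΣP − R_Q = 172.5 − 60.25 = 112.2 kip.

R_P = 112.2 kip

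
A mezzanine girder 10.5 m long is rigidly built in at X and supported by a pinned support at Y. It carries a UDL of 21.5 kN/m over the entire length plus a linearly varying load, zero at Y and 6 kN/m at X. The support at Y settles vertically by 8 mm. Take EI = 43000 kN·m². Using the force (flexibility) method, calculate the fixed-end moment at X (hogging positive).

Take the reaction at Y as the redundant and release it; the primary structure is a cantilever fixed at X.
Deflection at Y on the released cantilever, summing each load's contribution:
  UDL 21.5: wL⁴/(8EI) = 32667/EI
  triangular load, peak 6 at the fixed end: w₀L⁴/(30EI) = 2431/EI
  δ_0 = 35098/EI
Tip deflection under a unit load at Y: L³/(3EI) = 385.9/EI.
With EI = 43000 kN·m²: δ_0 = 0.81623 m and δ_{YY} = 0.008974 m/kN.
Compatibility — the beam at Y must follow the support down by 0.008 m: δ_0 − R_Y·δ_{YY} = 0.008, so R_Y = (0.81623 − 0.008)/0.008974 = 90.06 kN.
Moment equilibrium about X: M_X = Σ(load moments about X) − R_Y·L = 1295 − 90.06×10.5 = 349.8 kN·m.

M_X = 349.8 kN·m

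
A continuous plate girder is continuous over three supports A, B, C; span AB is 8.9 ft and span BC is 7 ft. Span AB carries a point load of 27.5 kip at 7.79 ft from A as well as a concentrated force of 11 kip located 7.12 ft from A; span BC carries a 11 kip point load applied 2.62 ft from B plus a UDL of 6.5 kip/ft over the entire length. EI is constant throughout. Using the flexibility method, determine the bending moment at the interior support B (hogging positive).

Insert a hinge at B; M_B is the redundant, and each span becomes simply supported.
End slopes at the hinge B, treating each span as simply supported:
  span AB: point load 27.5 at a = 7.79: Pab(L + a)/(6LEI) = 74.32/EI
  span AB: point load 11 at a = 7.12: Pab(L + a)/(6LEI) = 41.82/EI
  span BC: point load 11 at a = 2.62: Pab(L + b)/(6LEI) = 34.2/EI
  span BC: UDL 6.5: wL³/(24EI) = 92.9/EI
  relative rotation θ_0 = (116.1 + 127.1)/EI = 243.2/EI
A unit hogging moment at B produces rotation L₁/(3EI) + L₂/(3EI) = 5.3/EI.
Compatibility: M_B·(L₁+L₂)/(3EI) = θ_0, giving M_B = 45.89 kip·ft (hogging).

M_B = 45.89 kip·ft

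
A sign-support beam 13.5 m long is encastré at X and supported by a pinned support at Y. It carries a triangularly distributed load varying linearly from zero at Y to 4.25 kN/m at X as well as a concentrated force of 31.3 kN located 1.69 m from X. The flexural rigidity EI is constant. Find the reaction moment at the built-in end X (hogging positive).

Choose R_Y as the redundant. The primary structure is the cantilever fixed at X.
Downward deflection at the released point Y due to the loads:
  triangular load, peak 4.25 at the fixed end: w₀L⁴/(30EI) = 4705/EI
  point load 31.3 at a = 1.69: Pa²(3L − a)/(6EI) = 578.2/EI
  δ_0 = 5284/EI
Tip deflection under a unit load at Y: L³/(3EI) = 820.1/EI.
Compatibility at Y: δ_0 − R_Y·δ_{YY} = 0, so R_Y = 5284/820.1 = 6.443 kN.
Moment equilibrium about X: M_X = Σ(load moments about X) − R_Y·L = 182 − 6.443×13.5 = 95.02 kN·m.

M_X = 95.02 kN·m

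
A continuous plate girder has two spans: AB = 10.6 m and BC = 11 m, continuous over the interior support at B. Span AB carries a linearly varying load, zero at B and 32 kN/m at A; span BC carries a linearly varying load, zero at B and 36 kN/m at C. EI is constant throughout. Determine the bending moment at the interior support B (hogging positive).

M_B = 232.3 kN·m

Take M_B as the redundant. Released structure: two simple spans AB and BC with a hinge at B.
Discontinuity in slope at B on the released structure — sum the simple-span end rotations:
  span AB: triangular load, peak 32: 7w₀L³/(360EI) = 741.1/EI
  span BC: triangular load, peak 36: 7w₀L³/(360EI) = 931.7/EI
  relative rotation θ_0 = (741.1 + 931.7)/EI = 1673/EI
A unit hogging moment at B produces rotation L₁/(3EI) + L₂/(3EI) = 7.2/EI.
Compatibility: M_B·(L₁+L₂)/(3EI) = θ_0, giving M_B = 232.3 kN·m (hogging).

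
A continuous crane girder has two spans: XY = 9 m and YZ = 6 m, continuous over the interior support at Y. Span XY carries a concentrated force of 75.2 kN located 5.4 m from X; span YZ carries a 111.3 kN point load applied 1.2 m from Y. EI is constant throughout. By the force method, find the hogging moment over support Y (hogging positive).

Release continuity at Y by inserting a hinge; the redundant is the internal moment M_Y. The primary structure is two simply-supported spans XY and YZ.
Discontinuity in slope at Y on the released structure — sum the simple-span end rotations:
  span XY: point load 75.2 at a = 5.4: Pab(L + a)/(6LEI) = 389.8/EI
  span YZ: point load 111.3 at a = 1.2: Pab(L + b)/(6LEI) = 192.3/EI
  relative rotation θ_0 = (389.8 + 192.3)/EI = 582.2/EI
A unit hogging moment at Y produces rotation L₁/(3EI) + L₂/(3EI) = 5/EI.
Slope continuity at Y: θ_0 = M_Y·5/EI, so M_Y = 582.2/5 = 116.4 kN·m (hogging).

M_Y = 116.4 kN·m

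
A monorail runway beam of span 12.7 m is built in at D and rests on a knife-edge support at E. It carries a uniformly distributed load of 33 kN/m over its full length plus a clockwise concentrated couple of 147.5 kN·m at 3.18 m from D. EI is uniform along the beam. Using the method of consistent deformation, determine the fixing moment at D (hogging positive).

M_D = 715.9 kN·m

Choose R_E as the redundant. The primary structure is the cantilever fixed at D.
Primary-structure tip deflection at E by superposition:
  UDL 33: wL⁴/(8EI) = 107310/EI
  clockwise couple 147.5 at a = 3.18: M₀a(2L − a)/(2EI) = 5211/EI
  δ_0 = 112521/EI
Tip deflection under a unit load at E: L³/(3EI) = 682.8/EI.
The prop prevents deflection at E: R_E = δ_0/δ_{EE} = 112521/682.8 = 164.8 kN.
Moment equilibrium about D: M_D = Σ(load moments about D) − R_E·L = 2809 − 164.8×12.7 = 715.9 kN·m.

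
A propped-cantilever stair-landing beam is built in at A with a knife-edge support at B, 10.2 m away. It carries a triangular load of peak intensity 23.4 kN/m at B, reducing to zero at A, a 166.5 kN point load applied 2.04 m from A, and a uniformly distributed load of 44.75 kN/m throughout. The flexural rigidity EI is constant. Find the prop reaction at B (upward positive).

Choose R_B as the redundant. The primary structure is the cantilever fixed at A.
Free-end deflection of the primary structure under the applied loading (downward +):
  triangular load, peak 23.4 at the free end: 11w₀L⁴/(120EI) = 23218/EI
  point load 166.5 at a = 2.04: Pa²(3L − a)/(6EI) = 3298/EI
  UDL 44.75: wL⁴/(8EI) = 60549/EI
  δ_0 = 87065/EI
Tip deflection under a unit load at B: L³/(3EI) = 353.7/EI.
Compatibility at B: δ_0 − R_B·δ_{BB} = 0, so R_B = 87065/353.7 = 246.1 kN.

R_B = 246.1 kN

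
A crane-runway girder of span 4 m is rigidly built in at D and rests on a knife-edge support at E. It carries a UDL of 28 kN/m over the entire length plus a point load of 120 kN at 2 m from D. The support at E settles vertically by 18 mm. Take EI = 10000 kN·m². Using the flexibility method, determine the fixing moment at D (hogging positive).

Choose R_E as the redundant. The primary structure is the cantilever fixed at D.
Primary-structure tip deflection at E by superposition:
  UDL 28: wL⁴/(8EI) = 896/EI
  point load 120 at a = 2: Pa²(3L − a)/(6EI) = 800/EI
  δ_0 = 1696/EI
Flexibility coefficient — unit upward force at E: δ_{EE} = L³/(3EI) = 21.33/EI.
With EI = 10000 kN·m²: δ_0 = 0.1696 m and δ_{EE} = 0.002133 m/kN.
Compatibility — the beam at E must follow the support down by 0.018 m: δ_0 − R_E·δ_{EE} = 0.018, so R_E = (0.1696 − 0.018)/0.002133 = 71.06 kN.
Moment equilibrium about D: M_D = Σ(load moments about D) − R_E·L = 464 − 71.06×4 = 179.7 kN·m.

M_D = 179.7 kN·m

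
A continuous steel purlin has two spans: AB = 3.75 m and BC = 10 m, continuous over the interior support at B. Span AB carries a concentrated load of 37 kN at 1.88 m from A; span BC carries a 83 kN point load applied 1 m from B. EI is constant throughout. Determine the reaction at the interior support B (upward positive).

Insert a hinge at B; M_B is the redundant, and each span becomes simply supported.
Rotations at B on the released spans (each span's end-slope, ×1/EI):
  span AB: point load 37 at a = 1.88: Pab(L + a)/(6LEI) = 32.55/EI
  span BC: point load 83 at a = 1: Pab(L + b)/(6LEI) = 236.6/EI
  relative rotation θ_0 = (32.55 + 236.6)/EI = 269.1/EI
A unit hogging moment at B produces rotation L₁/(3EI) + L₂/(3EI) = 4.583/EI.
Compatibility: M_B·(L₁+L₂)/(3EI) = θ_0, giving M_B = 58.71 kN·m (hogging).
Span AB, ΣM about A with M_B applied at B: R_B^{AB}·3.75 = 69.56 + 58.71, so R_B^{AB} = 34.21 kN and R_A = 37 − 34.21 = 2.794 kN.
Span BC, ΣM about C: R_B^{BC}·10 = 747 + 58.71, so R_B^{BC} = 80.57 kN and R_C = 83 − 80.57 = 2.429 kN.
R_B = 34.21 + 80.57 = 114.8 kN.

R_B = 114.8 kN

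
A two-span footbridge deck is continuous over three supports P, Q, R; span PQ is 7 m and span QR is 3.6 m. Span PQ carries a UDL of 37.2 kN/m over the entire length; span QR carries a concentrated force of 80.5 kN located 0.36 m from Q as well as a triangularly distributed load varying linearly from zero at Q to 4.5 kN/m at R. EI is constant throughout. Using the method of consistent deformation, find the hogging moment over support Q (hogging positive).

M_Q = 160 kN·m

Take M_Q as the redundant. Released structure: two simple spans PQ and QR with a hinge at Q.
End slopes at the hinge Q, treating each span as simply supported:
  span PQ: UDL 37.2: wL³/(24EI) = 531.6/EI
  span QR: point load 80.5 at a = 0.36: Pab(L + b)/(6LEI) = 29.73/EI
  span QR: triangular load, peak 4.5: 7w₀L³/(360EI) = 4.082/EI
  relative rotation θ_0 = (531.6 + 33.82)/EI = 565.5/EI
A unit hogging moment at Q produces rotation L₁/(3EI) + L₂/(3EI) = 3.533/EI.
Compatibility: M_Q·(L₁+L₂)/(3EI) = θ_0, giving M_Q = 160 kN·m (hogging).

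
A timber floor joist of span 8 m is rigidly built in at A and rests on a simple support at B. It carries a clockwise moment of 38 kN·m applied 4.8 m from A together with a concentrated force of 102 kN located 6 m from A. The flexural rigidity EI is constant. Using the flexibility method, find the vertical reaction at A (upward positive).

R_A = 31.47 kN

Choose R_B as the redundant. The primary structure is the cantilever fixed at A.
Free-end deflection of the primary structure under the applied loading (downward +):
  clockwise couple 38 at a = 4.8: M₀a(2L − a)/(2EI) = 1021/EI
  point load 102 at a = 6: Pa²(3L − a)/(6EI) = 11016/EI
  δ_0 = 12037/EI
Tip deflection under a unit load at B: L³/(3EI) = 170.7/EI.
Compatibility at B: δ_0 − R_B·δ_{BB} = 0, so R_B = 12037/170.7 = 70.53 kN.
Vertical equilibrium: R_A = ΣP − R_B = 102 − 70.53 = 31.47 kN.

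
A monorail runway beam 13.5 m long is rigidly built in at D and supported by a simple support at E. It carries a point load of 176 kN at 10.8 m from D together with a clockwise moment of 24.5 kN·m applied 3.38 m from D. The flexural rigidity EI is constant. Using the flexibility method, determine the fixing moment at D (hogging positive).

Remove the prop at E; the released (primary) structure is a cantilever built in at D.
Deflection at E on the released cantilever, summing each load's contribution:
  point load 176 at a = 10.8: Pa²(3L − a)/(6EI) = 101617/EI
  clockwise couple 24.5 at a = 3.38: M₀a(2L − a)/(2EI) = 978/EI
  δ_0 = 102595/EI
Tip deflection under a unit load at E: L³/(3EI) = 820.1/EI.
Compatibility at E: δ_0 − R_E·δ_{EE} = 0, so R_E = 102595/820.1 = 125.1 kN.
Moment equilibrium about D: M_D = Σ(load moments about D) − R_E·L = 1925 − 125.1×13.5 = 236.5 kN·m.

M_D = 236.5 kN·m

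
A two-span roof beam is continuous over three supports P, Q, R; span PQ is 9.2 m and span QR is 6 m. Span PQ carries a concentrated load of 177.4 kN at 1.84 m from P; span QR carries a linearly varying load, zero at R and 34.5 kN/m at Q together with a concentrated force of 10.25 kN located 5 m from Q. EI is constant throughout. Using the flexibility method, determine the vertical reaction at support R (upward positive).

R_R = 21.46 kN

Release continuity at Q by inserting a hinge; the redundant is the internal moment M_Q. The primary structure is two simply-supported spans PQ and QR.
Discontinuity in slope at Q on the released structure — sum the simple-span end rotations:
  span PQ: point load 177.4 at a = 1.84: Pab(L + a)/(6LEI) = 480.5/EI
  span QR: triangular load, peak 34.5: w₀L³/(45EI) = 165.6/EI
  span QR: point load 10.25 at a = 5: Pab(L + b)/(6LEI) = 9.965/EI
  relative rotation θ_0 = (480.5 + 175.6)/EI = 656/EI
A unit hogging moment at Q produces rotation L₁/(3EI) + L₂/(3EI) = 5.067/EI.
Compatibility: M_Q·(L₁+L₂)/(3EI) = θ_0, giving M_Q = 129.5 kN·m (hogging).
Span QR, ΣM about R: R_Q^{QR}·6 = 424.2 + 129.5, so R_Q^{QR} = 92.29 kN and R_R = 113.8 − 92.29 = 21.46 kN.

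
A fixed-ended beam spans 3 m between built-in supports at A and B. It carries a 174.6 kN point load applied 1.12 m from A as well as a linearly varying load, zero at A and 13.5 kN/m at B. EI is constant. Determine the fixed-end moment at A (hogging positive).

M_A = 80.85 kN·m

Release both end moments; the primary structure is a simply-supported span AB with redundants M_A and M_B.
Simple-span end rotations at A and B under the given loads:
  at A: point load 174.6 at a = 1.12: Pab(L + b)/(6LEI) = 99.67/EI
  at B: point load 174.6 at a = 1.12: Pab(L + a)/(6LEI) = 84.15/EI
  at A: triangular load, peak 13.5: 7w₀L³/(360EI) = 7.088/EI
  at B: triangular load, peak 13.5: w₀L³/(45EI) = 8.1/EI
  θ_A0 = 106.8/EI,  θ_B0 = 92.25/EI
Flexibility coefficients: a unit moment at one end gives L/(3EI) there and L/(6EI) at the far end, so f₁₁ = f₂₂ = 1/EI and f₁₂ = f₂₁ = 0.5/EI.
Compatibility — zero rotation at each built-in end:
  1 M_A + 0.5 M_B = 106.8
  0.5 M_A + 1 M_B = 92.25
Solving the pair gives M_A = 80.85 kN·m and M_B = 51.83 kN·m (hogging).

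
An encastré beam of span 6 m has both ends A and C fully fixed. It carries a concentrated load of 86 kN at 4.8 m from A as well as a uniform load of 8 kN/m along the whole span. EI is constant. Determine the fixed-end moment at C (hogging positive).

M_C = 90.05 kN·m

Take the two fixed-end moments M_A, M_C as redundants; the released structure is the simple span AC.
On the primary (simply-supported) span, the end slopes from the loading are:
  at A: point load 86 at a = 4.8: Pab(L + b)/(6LEI) = 99.07/EI
  at C: point load 86 at a = 4.8: Pab(L + a)/(6LEI) = 148.6/EI
  at A: UDL 8: wL³/(24EI) = 72/EI
  at C: UDL 8: wL³/(24EI) = 72/EI
  θ_A0 = 171.1/EI,  θ_C0 = 220.6/EI
Flexibility coefficients: a unit moment at one end gives L/(3EI) there and L/(6EI) at the far end, so f₁₁ = f₂₂ = 2/EI and f₁₂ = f₂₁ = 1/EI.
Compatibility — zero rotation at each built-in end:
  2 M_A + 1 M_C = 171.1
  1 M_A + 2 M_C = 220.6
Solving the pair gives M_A = 40.51 kN·m and M_C = 90.05 kN·m (hogging).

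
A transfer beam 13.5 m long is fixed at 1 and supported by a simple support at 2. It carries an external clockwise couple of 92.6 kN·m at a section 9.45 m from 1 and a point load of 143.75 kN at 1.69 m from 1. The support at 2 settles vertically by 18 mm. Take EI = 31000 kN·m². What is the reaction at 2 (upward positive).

R_2 = 11.92 kN

Remove the prop at 2; the released (primary) structure is a cantilever built in at 1.
Deflection at 2 on the released cantilever, summing each load's contribution:
  clockwise couple 92.6 at a = 9.45: M₀a(2L − a)/(2EI) = 7679/EI
  point load 143.75 at a = 1.69: Pa²(3L − a)/(6EI) = 2656/EI
  δ_0 = 10334/EI
Flexibility coefficient — unit upward force at 2: δ_{22} = L³/(3EI) = 820.1/EI.
With EI = 31000 kN·m²: δ_0 = 0.33337 m and δ_{22} = 0.026456 m/kN.
Compatibility — the beam at 2 must follow the support down by 0.018 m: δ_0 − R_2·δ_{22} = 0.018, so R_2 = (0.33337 − 0.018)/0.026456 = 11.92 kN.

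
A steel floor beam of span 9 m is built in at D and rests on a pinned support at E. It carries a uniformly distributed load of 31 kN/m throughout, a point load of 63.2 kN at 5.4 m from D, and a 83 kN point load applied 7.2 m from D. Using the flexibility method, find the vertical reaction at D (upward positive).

Take the reaction at E as the redundant and release it; the primary structure is a cantilever fixed at D.
Free-end deflection of the primary structure under the applied loading (downward +):
  UDL 31: wL⁴/(8EI) = 25424/EI
  point load 63.2 at a = 5.4: Pa²(3L − a)/(6EI) = 6634/EI
  point load 83 at a = 7.2: Pa²(3L − a)/(6EI) = 14199/EI
  δ_0 = 46257/EI
Flexibility coefficient — unit upward force at E: δ_{EE} = L³/(3EI) = 243/EI.
The prop prevents deflection at E: R_E = δ_0/δ_{EE} = 46257/243 = 190.4 kN.
Vertical equilibrium: R_D = ΣP − R_E = 425.2 − 190.4 = 234.8 kN.

R_D = 234.8 kN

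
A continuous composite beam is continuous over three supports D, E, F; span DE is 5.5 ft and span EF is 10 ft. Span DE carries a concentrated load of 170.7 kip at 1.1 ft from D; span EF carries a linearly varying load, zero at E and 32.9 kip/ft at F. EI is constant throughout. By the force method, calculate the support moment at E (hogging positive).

Take M_E as the redundant. Released structure: two simple spans DE and EF with a hinge at E.
Rotations at E on the released spans (each span's end-slope, ×1/EI):
  span DE: point load 170.7 at a = 1.1: Pab(L + a)/(6LEI) = 165.2/EI
  span EF: triangular load, peak 32.9: 7w₀L³/(360EI) = 639.7/EI
  relative rotation θ_0 = (165.2 + 639.7)/EI = 805/EI
A unit hogging moment at E produces rotation L₁/(3EI) + L₂/(3EI) = 5.167/EI.
Compatibility: M_E·(L₁+L₂)/(3EI) = θ_0, giving M_E = 155.8 kip·ft (hogging).

M_E = 155.8 kip·ft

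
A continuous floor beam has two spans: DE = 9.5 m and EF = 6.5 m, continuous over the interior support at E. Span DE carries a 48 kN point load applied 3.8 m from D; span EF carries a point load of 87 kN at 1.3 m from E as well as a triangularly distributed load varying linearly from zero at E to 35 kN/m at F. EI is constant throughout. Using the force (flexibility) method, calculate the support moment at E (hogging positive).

M_E = 113.6 kN·m

Insert a hinge at E; M_E is the redundant, and each span becomes simply supported.
End slopes at the hinge E, treating each span as simply supported:
  span DE: point load 48 at a = 3.8: Pab(L + a)/(6LEI) = 242.6/EI
  span EF: point load 87 at a = 1.3: Pab(L + b)/(6LEI) = 176.4/EI
  span EF: triangular load, peak 35: 7w₀L³/(360EI) = 186.9/EI
  relative rotation θ_0 = (242.6 + 363.3)/EI = 605.9/EI
A unit hogging moment at E produces rotation L₁/(3EI) + L₂/(3EI) = 5.333/EI.
Compatibility: M_E·(L₁+L₂)/(3EI) = θ_0, giving M_E = 113.6 kN·m (hogging).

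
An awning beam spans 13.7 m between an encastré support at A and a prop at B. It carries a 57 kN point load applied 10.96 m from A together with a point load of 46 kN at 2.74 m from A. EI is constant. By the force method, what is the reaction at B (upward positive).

R_B = 42.7 kN

Remove the prop at B; the released (primary) structure is a cantilever built in at A.
Deflection at B on the released cantilever, summing each load's contribution:
  point load 57 at a = 10.96: Pa²(3L − a)/(6EI) = 34394/EI
  point load 46 at a = 2.74: Pa²(3L − a)/(6EI) = 2208/EI
  δ_0 = 36602/EI
Tip deflection under a unit load at B: L³/(3EI) = 857.1/EI.
The prop prevents deflection at B: R_B = δ_0/δ_{BB} = 36602/857.1 = 42.7 kN.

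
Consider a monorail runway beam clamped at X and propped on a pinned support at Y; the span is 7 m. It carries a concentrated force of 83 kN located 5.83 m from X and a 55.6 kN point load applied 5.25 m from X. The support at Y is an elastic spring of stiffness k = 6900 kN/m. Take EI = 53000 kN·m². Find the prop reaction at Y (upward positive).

Choose R_Y as the redundant. The primary structure is the cantilever fixed at X.
Deflection at Y on the released cantilever, summing each load's contribution:
  point load 83 at a = 5.83: Pa²(3L − a)/(6EI) = 7133/EI
  point load 55.6 at a = 5.25: Pa²(3L − a)/(6EI) = 4023/EI
  δ_0 = 11155/EI
Tip deflection under a unit load at Y: L³/(3EI) = 114.3/EI.
With EI = 53000 kN·m²: δ_0 = 0.21048 m and δ_{YY} = 0.002157 m/kN.
Compatibility — the spring shortens by R_Y/k under the reaction it provides: δ_0 − R_Y·δ_{YY} = R_Y/k. With 1/k = 0.000145 m/kN, R_Y = δ_0 / (δ_{YY} + 1/k) = 0.21048 / (0.002157 + 0.000145) = 91.43 kN.

R_Y = 91.43 kN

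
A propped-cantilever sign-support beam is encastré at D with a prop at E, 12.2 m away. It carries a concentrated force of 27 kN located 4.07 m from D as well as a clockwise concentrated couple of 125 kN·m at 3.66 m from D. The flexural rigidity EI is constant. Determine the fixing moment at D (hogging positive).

Release the roller at E. Primary structure: cantilever fixed at D.
Downward deflection at the released point E due to the loads:
  point load 27 at a = 4.07: Pa²(3L − a)/(6EI) = 2425/EI
  clockwise couple 125 at a = 3.66: M₀a(2L − a)/(2EI) = 4744/EI
  δ_0 = 7169/EI
Tip deflection under a unit load at E: L³/(3EI) = 605.3/EI.
The prop prevents deflection at E: R_E = δ_0/δ_{EE} = 7169/605.3 = 11.84 kN.
Moment equilibrium about D: M_D = Σ(load moments about D) − R_E·L = 234.9 − 11.84×12.2 = 90.39 kN·m.

M_D = 90.39 kN·m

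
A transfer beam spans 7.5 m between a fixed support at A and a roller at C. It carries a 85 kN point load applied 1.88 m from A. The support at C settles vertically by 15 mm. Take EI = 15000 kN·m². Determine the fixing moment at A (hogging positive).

M_A = 116.7 kN·m

Take the reaction at C as the redundant and release it; the primary structure is a cantilever fixed at A.
Free-end deflection of the primary structure under the applied loading (downward +):
  point load 85 at a = 1.88: Pa²(3L − a)/(6EI) = 1032/EI
Flexibility coefficient — unit upward force at C: δ_{CC} = L³/(3EI) = 140.6/EI.
With EI = 15000 kN·m²: δ_0 = 0.06883 m and δ_{CC} = 0.009375 m/kN.
Compatibility — the beam at C must follow the support down by 0.015 m: δ_0 − R_C·δ_{CC} = 0.015, so R_C = (0.06883 − 0.015)/0.009375 = 5.742 kN.
Moment equilibrium about A: M_A = Σ(load moments about A) − R_C·L = 159.8 − 5.742×7.5 = 116.7 kN·m.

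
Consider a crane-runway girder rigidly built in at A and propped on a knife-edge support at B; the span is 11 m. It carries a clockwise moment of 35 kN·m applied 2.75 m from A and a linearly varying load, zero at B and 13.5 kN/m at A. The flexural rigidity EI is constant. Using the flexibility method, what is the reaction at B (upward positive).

R_B = 16.94 kN

Release the roller at B. Primary structure: cantilever fixed at A.
Free-end deflection of the primary structure under the applied loading (downward +):
  clockwise couple 35 at a = 2.75: M₀a(2L − a)/(2EI) = 926.4/EI
  triangular load, peak 13.5 at the fixed end: w₀L⁴/(30EI) = 6588/EI
  δ_0 = 7515/EI
Flexibility coefficient — unit upward force at B: δ_{BB} = L³/(3EI) = 443.7/EI.
Compatibility at B: δ_0 − R_B·δ_{BB} = 0, so R_B = 7515/443.7 = 16.94 kN.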